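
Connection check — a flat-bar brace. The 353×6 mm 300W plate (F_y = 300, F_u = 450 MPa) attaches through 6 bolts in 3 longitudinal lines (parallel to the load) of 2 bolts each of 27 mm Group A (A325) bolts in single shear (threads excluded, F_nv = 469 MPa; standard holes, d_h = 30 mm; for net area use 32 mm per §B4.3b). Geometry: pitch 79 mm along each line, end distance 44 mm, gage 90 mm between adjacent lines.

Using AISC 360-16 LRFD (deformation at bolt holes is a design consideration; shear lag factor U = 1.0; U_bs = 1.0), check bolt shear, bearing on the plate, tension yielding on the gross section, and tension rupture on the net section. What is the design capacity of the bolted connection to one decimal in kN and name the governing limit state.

520.4 kN (net-section rupture governs)

Bolt shear: A_b = π(27)²/4 = 572.56 mm². φR_n = 0.75 × 469 × 572.56 × 6 × 1 = 1208.4 kN.
Bearing (6 mm plate, F_u = 450 MPa): end bolts L_c = 44 − 30/2 = 29, R_n = min(1.2×29×6×450, 2.4×27×6×450) = 93.96 kN/bolt; interior L_c = 79 − 30 = 49, R_n = 158.76 kN/bolt. φR_n = 0.75 × (3×93.96 + 3×158.76) = 568.6 kN.
Tension yield (gross): A_g = 353×6 = 2118 mm². φR_n = 0.90 × 300 × 2118 = 571.9 kN.
Tension rupture (net): A_n = (353 − 3×32)×6 = 1542 mm² (U = 1.0, A_e = A_n). φR_n = 0.75 × 450 × 1542 = 520.4 kN.
Governing: min(1208.4, 568.6, 571.9, 520.4) = 520.4 kN → net-section rupture.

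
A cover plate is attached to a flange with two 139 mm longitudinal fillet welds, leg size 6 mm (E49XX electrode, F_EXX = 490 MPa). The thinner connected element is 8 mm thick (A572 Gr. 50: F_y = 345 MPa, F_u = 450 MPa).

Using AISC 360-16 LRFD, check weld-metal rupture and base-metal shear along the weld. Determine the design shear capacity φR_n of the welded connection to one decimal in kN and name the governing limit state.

260.0 kN (weld metal governs)

Weld metal: throat = 0.707×6 = 4.242 mm, L = 2×139 = 278 mm. φR_n = 0.75 × 0.6 × 490 × 4.242 × 278 = 260.0 kN.
Base metal shear (8 mm plate): yield φR_n = 1.0×0.6×345×8×278 = 460.4 kN; rupture φR_n = 0.75×0.6×450×8×278 = 450.4 kN; take 450.4 kN (rupture).
Governing: min(260.0, 450.4) = 260.0 kN → weld metal.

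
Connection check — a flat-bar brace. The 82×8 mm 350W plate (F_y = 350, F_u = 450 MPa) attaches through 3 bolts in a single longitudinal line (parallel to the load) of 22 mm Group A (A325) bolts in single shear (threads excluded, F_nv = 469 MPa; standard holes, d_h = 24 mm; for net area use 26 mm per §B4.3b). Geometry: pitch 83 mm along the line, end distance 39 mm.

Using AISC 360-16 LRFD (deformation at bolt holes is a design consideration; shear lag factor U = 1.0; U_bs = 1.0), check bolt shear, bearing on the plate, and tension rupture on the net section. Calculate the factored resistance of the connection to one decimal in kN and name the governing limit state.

Bolt shear: A_b = π(22)²/4 = 380.13 mm². φR_n = 0.75 × 469 × 380.13 × 3 × 1 = 401.1 kN.
Bearing (8 mm plate, F_u = 450 MPa): end bolts L_c = 39 − 24/2 = 27, R_n = min(1.2×27×8×450, 2.4×22×8×450) = 116.64 kN/bolt; interior L_c = 83 − 24 = 59, R_n = 190.08 kN/bolt. φR_n = 0.75 × (1×116.64 + 2×190.08) = 372.6 kN.
Tension rupture (net): A_n = (82 − 1×26)×8 = 448 mm² (U = 1.0, A_e = A_n). φR_n = 0.75 × 450 × 448 = 151.2 kN.
Governing: min(401.1, 372.6, 151.2) = 151.2 kN → net-section rupture.

151.2 kN (net-section rupture governs)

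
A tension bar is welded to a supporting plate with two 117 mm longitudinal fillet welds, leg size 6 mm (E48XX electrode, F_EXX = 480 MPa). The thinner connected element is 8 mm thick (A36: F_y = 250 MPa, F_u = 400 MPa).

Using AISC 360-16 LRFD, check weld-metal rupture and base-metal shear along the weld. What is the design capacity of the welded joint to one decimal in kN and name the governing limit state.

Weld metal: throat = 0.707×6 = 4.242 mm, L = 2×117 = 234 mm. φR_n = 0.75 × 0.6 × 480 × 4.242 × 234 = 214.4 kN.
Base metal shear (8 mm plate): yield φR_n = 1.0×0.6×250×8×234 = 280.8 kN; rupture φR_n = 0.75×0.6×400×8×234 = 337.0 kN; take 280.8 kN (yield).
Governing: min(214.4, 280.8) = 214.4 kN → weld metal.

214.4 kN (weld metal governs)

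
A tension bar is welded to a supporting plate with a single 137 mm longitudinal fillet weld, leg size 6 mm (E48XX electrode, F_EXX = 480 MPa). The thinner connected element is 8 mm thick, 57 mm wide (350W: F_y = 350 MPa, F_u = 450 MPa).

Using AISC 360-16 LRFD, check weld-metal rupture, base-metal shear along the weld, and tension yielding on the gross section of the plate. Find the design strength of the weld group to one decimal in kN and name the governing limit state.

125.5 kN (weld metal governs)

Weld metal: throat = 0.707×6 = 4.242 mm, L = 137 mm. φR_n = 0.75 × 0.6 × 480 × 4.242 × 137 = 125.5 kN.
Base metal shear (8 mm plate): yield φR_n = 1.0×0.6×350×8×137 = 230.2 kN; rupture φR_n = 0.75×0.6×450×8×137 = 221.9 kN; take 221.9 kN (rupture).
Tension yield (gross): A_g = 57×8 = 456 mm². φR_n = 0.90 × 350 × 456 = 143.6 kN.
Governing: min(125.5, 221.9, 143.6) = 125.5 kN → weld metal.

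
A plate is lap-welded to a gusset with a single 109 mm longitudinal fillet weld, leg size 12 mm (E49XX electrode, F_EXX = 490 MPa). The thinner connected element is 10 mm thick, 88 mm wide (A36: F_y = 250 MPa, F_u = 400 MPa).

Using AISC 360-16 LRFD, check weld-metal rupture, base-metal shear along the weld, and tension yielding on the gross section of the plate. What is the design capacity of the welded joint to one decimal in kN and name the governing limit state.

163.5 kN (base-metal shear governs)

Weld metal: throat = 0.707×12 = 8.484 mm, L = 109 mm. φR_n = 0.75 × 0.6 × 490 × 8.484 × 109 = 203.9 kN.
Base metal shear (10 mm plate): yield φR_n = 1.0×0.6×250×10×109 = 163.5 kN; rupture φR_n = 0.75×0.6×400×10×109 = 196.2 kN; take 163.5 kN (yield).
Tension yield (gross): A_g = 88×10 = 880 mm². φR_n = 0.90 × 250 × 880 = 198.0 kN.
Governing: min(203.9, 163.5, 198.0) = 163.5 kN → base-metal shear.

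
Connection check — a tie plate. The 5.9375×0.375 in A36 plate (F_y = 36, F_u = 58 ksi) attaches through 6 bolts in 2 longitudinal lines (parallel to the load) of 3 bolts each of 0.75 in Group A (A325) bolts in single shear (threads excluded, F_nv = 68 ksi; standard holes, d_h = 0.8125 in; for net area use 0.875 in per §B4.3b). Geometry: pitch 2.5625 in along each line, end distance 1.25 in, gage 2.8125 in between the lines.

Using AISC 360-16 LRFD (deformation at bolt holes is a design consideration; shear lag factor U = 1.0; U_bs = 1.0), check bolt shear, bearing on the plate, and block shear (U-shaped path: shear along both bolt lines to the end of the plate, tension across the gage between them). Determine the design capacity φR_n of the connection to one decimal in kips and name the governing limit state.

109.1 kips (block shear governs)

Bolt shear: A_b = π(0.75)²/4 = 0.44179 in². φR_n = 0.75 × 68 × 0.44179 × 6 × 1 = 135.2 kips.
Bearing (0.375 in plate, F_u = 58 ksi): end bolts L_c = 1.25 − 0.8125/2 = 0.84375, R_n = min(1.2×0.84375×0.375×58, 2.4×0.75×0.375×58) = 22.022 kips/bolt; interior L_c = 2.5625 − 0.8125 = 1.75, R_n = 39.15 kips/bolt. φR_n = 0.75 × (2×22.022 + 4×39.15) = 150.5 kips.
Block shear: shear path 2×[1.25+2×2.5625] = 2×6.375 in, A_gv = 4.7813, A_nv = 2×(6.375 − 2.5×0.875)×0.375 = 3.1406 in²; tension across gage: (2.8125 − 1×0.875)×0.375 = 0.72656 in². R_n = min(0.6×58×3.1406, 0.6×36×4.7813) + 1.0×58×0.72656 = min(109.29, 103.28) + 42.14 = 145.42 kips. φR_n = 0.75 × 145.42 = 109.1 kips.
Governing: min(135.2, 150.5, 109.1) = 109.1 kips → block shear.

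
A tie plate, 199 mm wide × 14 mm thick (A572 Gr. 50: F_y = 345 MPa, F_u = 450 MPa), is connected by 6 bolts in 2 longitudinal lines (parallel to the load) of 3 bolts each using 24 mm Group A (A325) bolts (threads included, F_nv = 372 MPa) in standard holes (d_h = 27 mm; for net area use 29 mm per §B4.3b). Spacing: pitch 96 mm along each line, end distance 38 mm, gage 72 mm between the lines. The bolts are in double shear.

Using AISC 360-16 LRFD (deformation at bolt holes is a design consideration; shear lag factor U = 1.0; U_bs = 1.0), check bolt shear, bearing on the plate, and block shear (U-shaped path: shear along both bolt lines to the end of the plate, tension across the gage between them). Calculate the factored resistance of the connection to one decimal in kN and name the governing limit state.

Bolt shear: A_b = π(24)²/4 = 452.39 mm². φR_n = 0.75 × 372 × 452.39 × 6 × 2 = 1514.6 kN.
Bearing (14 mm plate, F_u = 450 MPa): end bolts L_c = 38 − 27/2 = 24.5, R_n = min(1.2×24.5×14×450, 2.4×24×14×450) = 185.22 kN/bolt; interior L_c = 96 − 27 = 69, R_n = 362.88 kN/bolt. φR_n = 0.75 × (2×185.22 + 4×362.88) = 1366.5 kN.
Block shear: shear path 2×[38+2×96] = 2×230 mm, A_gv = 6440, A_nv = 2×(230 − 2.5×29)×14 = 4410 mm²; tension across gage: (72 − 1×29)×14 = 602 mm². R_n = min(0.6×450×4410, 0.6×345×6440) + 1.0×450×602 = min(1190.7, 1333.1) + 270.9 = 1461.6 kN. φR_n = 0.75 × 1461.6 = 1096.2 kN.
Governing: min(1514.6, 1366.5, 1096.2) = 1096.2 kN → block shear.

1096.2 kN (block shear governs)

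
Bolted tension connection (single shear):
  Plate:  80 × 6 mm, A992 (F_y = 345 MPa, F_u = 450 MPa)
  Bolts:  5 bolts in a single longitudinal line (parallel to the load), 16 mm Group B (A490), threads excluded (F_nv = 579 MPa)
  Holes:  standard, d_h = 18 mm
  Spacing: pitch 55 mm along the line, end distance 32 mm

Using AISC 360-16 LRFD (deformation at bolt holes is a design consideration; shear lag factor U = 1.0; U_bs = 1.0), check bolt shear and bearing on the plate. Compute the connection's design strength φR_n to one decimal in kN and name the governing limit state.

Bolt shear: A_b = π(16)²/4 = 201.06 mm². φR_n = 0.75 × 579 × 201.06 × 5 × 1 = 436.6 kN.
Bearing (6 mm plate, F_u = 450 MPa): end bolts L_c = 32 − 18/2 = 23, R_n = min(1.2×23×6×450, 2.4×16×6×450) = 74.52 kN/bolt; interior L_c = 55 − 18 = 37, R_n = 103.68 kN/bolt. φR_n = 0.75 × (1×74.52 + 4×103.68) = 366.9 kN.
Governing: min(436.6, 366.9) = 366.9 kN → bearing.

366.9 kN (bearing governs)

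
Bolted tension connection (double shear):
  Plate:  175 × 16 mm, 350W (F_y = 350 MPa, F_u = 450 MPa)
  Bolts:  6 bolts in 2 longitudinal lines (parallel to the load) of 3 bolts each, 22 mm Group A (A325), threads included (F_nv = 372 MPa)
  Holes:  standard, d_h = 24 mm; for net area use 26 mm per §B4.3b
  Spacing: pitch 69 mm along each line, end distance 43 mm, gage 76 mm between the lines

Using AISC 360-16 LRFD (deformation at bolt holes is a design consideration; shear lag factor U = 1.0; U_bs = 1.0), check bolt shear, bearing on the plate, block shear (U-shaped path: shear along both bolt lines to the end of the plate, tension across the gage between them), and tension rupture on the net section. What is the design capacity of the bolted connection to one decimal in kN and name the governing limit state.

Bolt shear: A_b = π(22)²/4 = 380.13 mm². φR_n = 0.75 × 372 × 380.13 × 6 × 2 = 1272.7 kN.
Bearing (16 mm plate, F_u = 450 MPa): end bolts L_c = 43 − 24/2 = 31, R_n = min(1.2×31×16×450, 2.4×22×16×450) = 267.84 kN/bolt; interior L_c = 69 − 24 = 45, R_n = 380.16 kN/bolt. φR_n = 0.75 × (2×267.84 + 4×380.16) = 1542.2 kN.
Block shear: shear path 2×[43+2×69] = 2×181 mm, A_gv = 5792, A_nv = 2×(181 − 2.5×26)×16 = 3712 mm²; tension across gage: (76 − 1×26)×16 = 800 mm². R_n = min(0.6×450×3712, 0.6×350×5792) + 1.0×450×800 = min(1002.2, 1216.3) + 360 = 1362.2 kN. φR_n = 0.75 × 1362.2 = 1021.7 kN.
Tension rupture (net): A_n = (175 − 2×26)×16 = 1968 mm² (U = 1.0, A_e = A_n). φR_n = 0.75 × 450 × 1968 = 664.2 kN.
Governing: min(1272.7, 1542.2, 1021.7, 664.2) = 664.2 kN → net-section rupture.

664.2 kN (net-section rupture governs)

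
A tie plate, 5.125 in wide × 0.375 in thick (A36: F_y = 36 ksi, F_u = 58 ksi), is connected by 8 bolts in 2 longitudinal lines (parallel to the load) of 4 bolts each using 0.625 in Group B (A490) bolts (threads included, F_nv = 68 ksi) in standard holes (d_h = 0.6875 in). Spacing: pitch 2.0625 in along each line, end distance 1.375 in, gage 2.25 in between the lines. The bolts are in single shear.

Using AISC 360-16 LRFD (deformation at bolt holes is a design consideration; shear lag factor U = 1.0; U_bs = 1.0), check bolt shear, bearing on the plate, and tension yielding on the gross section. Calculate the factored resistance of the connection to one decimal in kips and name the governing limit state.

Bolt shear: A_b = π(0.625)²/4 = 0.3068 in². φR_n = 0.75 × 68 × 0.3068 × 8 × 1 = 125.2 kips.
Bearing (0.375 in plate, F_u = 58 ksi): end bolts L_c = 1.375 − 0.6875/2 = 1.03125, R_n = min(1.2×1.03125×0.375×58, 2.4×0.625×0.375×58) = 26.916 kips/bolt; interior L_c = 2.0625 − 0.6875 = 1.375, R_n = 32.625 kips/bolt. φR_n = 0.75 × (2×26.916 + 6×32.625) = 187.2 kips.
Tension yield (gross): A_g = 5.125×0.375 = 1.9219 in². φR_n = 0.90 × 36 × 1.9219 = 62.3 kips.
Governing: min(125.2, 187.2, 62.3) = 62.3 kips → gross-section yield.

62.3 kips (gross-section yield governs)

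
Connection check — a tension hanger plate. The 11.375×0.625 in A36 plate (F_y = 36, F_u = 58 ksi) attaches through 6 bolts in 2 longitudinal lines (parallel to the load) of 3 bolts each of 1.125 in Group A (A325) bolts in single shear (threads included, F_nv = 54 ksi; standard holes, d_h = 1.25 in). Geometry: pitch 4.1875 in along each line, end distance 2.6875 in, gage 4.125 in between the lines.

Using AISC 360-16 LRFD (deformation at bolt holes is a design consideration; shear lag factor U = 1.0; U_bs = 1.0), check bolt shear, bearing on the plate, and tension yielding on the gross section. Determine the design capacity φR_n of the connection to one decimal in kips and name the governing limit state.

230.3 kips (gross-section yield governs)

Bolt shear: A_b = π(1.125)²/4 = 0.99402 in². φR_n = 0.75 × 54 × 0.99402 × 6 × 1 = 241.5 kips.
Bearing (0.625 in plate, F_u = 58 ksi): end bolts L_c = 2.6875 − 1.25/2 = 2.0625, R_n = min(1.2×2.0625×0.625×58, 2.4×1.125×0.625×58) = 89.719 kips/bolt; interior L_c = 4.1875 − 1.25 = 2.9375, R_n = 97.875 kips/bolt. φR_n = 0.75 × (2×89.719 + 4×97.875) = 428.2 kips.
Tension yield (gross): A_g = 11.375×0.625 = 7.1094 in². φR_n = 0.90 × 36 × 7.1094 = 230.3 kips.
Governing: min(241.5, 428.2, 230.3) = 230.3 kips → gross-section yield.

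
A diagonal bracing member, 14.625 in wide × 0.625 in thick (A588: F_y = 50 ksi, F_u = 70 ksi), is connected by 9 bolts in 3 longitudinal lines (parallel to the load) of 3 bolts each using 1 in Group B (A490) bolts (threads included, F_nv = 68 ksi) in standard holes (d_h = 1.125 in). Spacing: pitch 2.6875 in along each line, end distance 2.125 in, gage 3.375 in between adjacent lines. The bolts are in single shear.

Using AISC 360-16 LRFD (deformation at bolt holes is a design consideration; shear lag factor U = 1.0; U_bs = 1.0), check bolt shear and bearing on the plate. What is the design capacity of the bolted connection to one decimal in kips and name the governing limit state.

Bolt shear: A_b = π(1)²/4 = 0.7854 in². φR_n = 0.75 × 68 × 0.7854 × 9 × 1 = 360.5 kips.
Bearing (0.625 in plate, F_u = 70 ksi): end bolts L_c = 2.125 − 1.125/2 = 1.5625, R_n = min(1.2×1.5625×0.625×70, 2.4×1×0.625×70) = 82.031 kips/bolt; interior L_c = 2.6875 − 1.125 = 1.5625, R_n = 82.031 kips/bolt. φR_n = 0.75 × (3×82.031 + 6×82.031) = 553.7 kips.
Governing: min(360.5, 553.7) = 360.5 kips → bolt shear.

360.5 kips (bolt shear governs)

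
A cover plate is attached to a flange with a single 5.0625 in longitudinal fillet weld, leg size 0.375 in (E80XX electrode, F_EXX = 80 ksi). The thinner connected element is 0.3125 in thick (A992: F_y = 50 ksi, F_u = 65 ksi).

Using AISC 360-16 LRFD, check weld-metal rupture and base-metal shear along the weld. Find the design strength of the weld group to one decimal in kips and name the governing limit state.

Weld metal: throat = 0.707×0.375 = 0.26513 in, L = 5.0625 in. φR_n = 0.75 × 0.6 × 80 × 0.26513 × 5.0625 = 48.3 kips.
Base metal shear (0.3125 in plate): yield φR_n = 1.0×0.6×50×0.3125×5.0625 = 47.5 kips; rupture φR_n = 0.75×0.6×65×0.3125×5.0625 = 46.3 kips; take 46.3 kips (rupture).
Governing: min(48.3, 46.3) = 46.3 kips → base-metal shear.

46.3 kips (base-metal shear governs)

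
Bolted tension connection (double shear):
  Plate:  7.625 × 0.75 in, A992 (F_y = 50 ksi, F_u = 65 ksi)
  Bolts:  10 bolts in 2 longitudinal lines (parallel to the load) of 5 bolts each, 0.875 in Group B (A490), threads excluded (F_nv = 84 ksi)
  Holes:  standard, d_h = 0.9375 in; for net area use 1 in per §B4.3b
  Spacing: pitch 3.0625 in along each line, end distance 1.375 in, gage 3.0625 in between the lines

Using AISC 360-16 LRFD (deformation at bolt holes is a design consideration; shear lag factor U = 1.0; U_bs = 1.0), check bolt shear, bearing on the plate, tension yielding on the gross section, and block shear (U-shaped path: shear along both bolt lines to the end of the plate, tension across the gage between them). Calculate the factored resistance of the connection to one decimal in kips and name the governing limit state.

257.3 kips (gross-section yield governs)

Bolt shear: A_b = π(0.875)²/4 = 0.60132 in². φR_n = 0.75 × 84 × 0.60132 × 10 × 2 = 757.7 kips.
Bearing (0.75 in plate, F_u = 65 ksi): end bolts L_c = 1.375 − 0.9375/2 = 0.90625, R_n = min(1.2×0.90625×0.75×65, 2.4×0.875×0.75×65) = 53.016 kips/bolt; interior L_c = 3.0625 − 0.9375 = 2.125, R_n = 102.38 kips/bolt. φR_n = 0.75 × (2×53.016 + 8×102.38) = 693.8 kips.
Tension yield (gross): A_g = 7.625×0.75 = 5.7188 in². φR_n = 0.90 × 50 × 5.7188 = 257.3 kips.
Block shear: shear path 2×[1.375+4×3.0625] = 2×13.625 in, A_gv = 20.438, A_nv = 2×(13.625 − 4.5×1)×0.75 = 13.688 in²; tension across gage: (3.0625 − 1×1)×0.75 = 1.5469 in². R_n = min(0.6×65×13.688, 0.6×50×20.438) + 1.0×65×1.5469 = min(533.83, 613.14) + 100.55 = 634.38 kips. φR_n = 0.75 × 634.38 = 475.8 kips.
Governing: min(757.7, 693.8, 257.3, 475.8) = 257.3 kips → gross-section yield.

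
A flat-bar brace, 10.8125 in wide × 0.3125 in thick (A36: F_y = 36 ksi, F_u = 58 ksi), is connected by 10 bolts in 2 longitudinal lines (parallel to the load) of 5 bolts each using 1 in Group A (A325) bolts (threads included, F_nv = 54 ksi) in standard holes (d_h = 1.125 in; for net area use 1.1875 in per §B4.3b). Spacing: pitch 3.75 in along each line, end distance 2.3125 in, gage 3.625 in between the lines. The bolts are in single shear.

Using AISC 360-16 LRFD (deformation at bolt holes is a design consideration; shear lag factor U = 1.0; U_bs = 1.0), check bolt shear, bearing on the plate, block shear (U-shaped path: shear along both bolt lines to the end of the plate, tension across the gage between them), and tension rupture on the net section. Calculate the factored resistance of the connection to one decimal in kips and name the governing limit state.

Bolt shear: A_b = π(1)²/4 = 0.7854 in². φR_n = 0.75 × 54 × 0.7854 × 10 × 1 = 318.1 kips.
Bearing (0.3125 in plate, F_u = 58 ksi): end bolts L_c = 2.3125 − 1.125/2 = 1.75, R_n = min(1.2×1.75×0.3125×58, 2.4×1×0.3125×58) = 38.063 kips/bolt; interior L_c = 3.75 − 1.125 = 2.625, R_n = 43.5 kips/bolt. φR_n = 0.75 × (2×38.063 + 8×43.5) = 318.1 kips.
Block shear: shear path 2×[2.3125+4×3.75] = 2×17.3125 in, A_gv = 10.82, A_nv = 2×(17.3125 − 4.5×1.1875)×0.3125 = 7.4805 in²; tension across gage: (3.625 − 1×1.1875)×0.3125 = 0.76172 in². R_n = min(0.6×58×7.4805, 0.6×36×10.82) + 1.0×58×0.76172 = min(260.32, 233.71) + 44.18 = 277.89 kips. φR_n = 0.75 × 277.89 = 208.4 kips.
Tension rupture (net): A_n = (10.8125 − 2×1.1875)×0.3125 = 2.6367 in² (U = 1.0, A_e = A_n). φR_n = 0.75 × 58 × 2.6367 = 114.7 kips.
Governing: min(318.1, 318.1, 208.4, 114.7) = 114.7 kips → net-section rupture.

114.7 kips (net-section rupture governs)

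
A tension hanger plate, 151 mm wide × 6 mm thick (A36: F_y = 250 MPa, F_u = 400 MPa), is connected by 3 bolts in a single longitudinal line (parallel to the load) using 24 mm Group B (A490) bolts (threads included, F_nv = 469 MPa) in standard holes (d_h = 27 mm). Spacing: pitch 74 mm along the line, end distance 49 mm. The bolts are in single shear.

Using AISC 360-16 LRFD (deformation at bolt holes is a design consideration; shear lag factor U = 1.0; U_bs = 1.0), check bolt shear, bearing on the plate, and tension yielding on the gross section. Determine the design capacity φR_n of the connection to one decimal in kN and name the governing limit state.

203.9 kN (gross-section yield governs)

Bolt shear: A_b = π(24)²/4 = 452.39 mm². φR_n = 0.75 × 469 × 452.39 × 3 × 1 = 477.4 kN.
Bearing (6 mm plate, F_u = 400 MPa): end bolts L_c = 49 − 27/2 = 35.5, R_n = min(1.2×35.5×6×400, 2.4×24×6×400) = 102.24 kN/bolt; interior L_c = 74 − 27 = 47, R_n = 135.36 kN/bolt. φR_n = 0.75 × (1×102.24 + 2×135.36) = 279.7 kN.
Tension yield (gross): A_g = 151×6 = 906 mm². φR_n = 0.90 × 250 × 906 = 203.9 kN.
Governing: min(477.4, 279.7, 203.9) = 203.9 kN → gross-section yield.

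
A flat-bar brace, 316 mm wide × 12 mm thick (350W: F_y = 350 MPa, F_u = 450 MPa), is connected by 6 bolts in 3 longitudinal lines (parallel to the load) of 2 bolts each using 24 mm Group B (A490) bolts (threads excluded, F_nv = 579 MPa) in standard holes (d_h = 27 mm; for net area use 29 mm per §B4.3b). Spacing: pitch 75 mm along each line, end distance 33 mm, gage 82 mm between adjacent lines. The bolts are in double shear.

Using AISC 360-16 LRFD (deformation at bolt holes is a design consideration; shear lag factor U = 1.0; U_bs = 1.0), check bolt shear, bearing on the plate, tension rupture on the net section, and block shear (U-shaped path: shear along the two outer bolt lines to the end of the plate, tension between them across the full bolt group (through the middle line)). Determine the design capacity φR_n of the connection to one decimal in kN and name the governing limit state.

Bolt shear: A_b = π(24)²/4 = 452.39 mm². φR_n = 0.75 × 579 × 452.39 × 6 × 2 = 2357.4 kN.
Bearing (12 mm plate, F_u = 450 MPa): end bolts L_c = 33 − 27/2 = 19.5, R_n = min(1.2×19.5×12×450, 2.4×24×12×450) = 126.36 kN/bolt; interior L_c = 75 − 27 = 48, R_n = 311.04 kN/bolt. φR_n = 0.75 × (3×126.36 + 3×311.04) = 984.2 kN.
Tension rupture (net): A_n = (316 − 3×29)×12 = 2748 mm² (U = 1.0, A_e = A_n). φR_n = 0.75 × 450 × 2748 = 927.5 kN.
Block shear: shear path 2×[33+1×75] = 2×108 mm, A_gv = 2592, A_nv = 2×(108 − 1.5×29)×12 = 1548 mm²; tension across gage: (164 − 2×29)×12 = 1272 mm². R_n = min(0.6×450×1548, 0.6×350×2592) + 1.0×450×1272 = min(417.96, 544.32) + 572.4 = 990.36 kN. φR_n = 0.75 × 990.36 = 742.8 kN.
Governing: min(2357.4, 984.2, 927.5, 742.8) = 742.8 kN → block shear.

742.8 kN (block shear governs)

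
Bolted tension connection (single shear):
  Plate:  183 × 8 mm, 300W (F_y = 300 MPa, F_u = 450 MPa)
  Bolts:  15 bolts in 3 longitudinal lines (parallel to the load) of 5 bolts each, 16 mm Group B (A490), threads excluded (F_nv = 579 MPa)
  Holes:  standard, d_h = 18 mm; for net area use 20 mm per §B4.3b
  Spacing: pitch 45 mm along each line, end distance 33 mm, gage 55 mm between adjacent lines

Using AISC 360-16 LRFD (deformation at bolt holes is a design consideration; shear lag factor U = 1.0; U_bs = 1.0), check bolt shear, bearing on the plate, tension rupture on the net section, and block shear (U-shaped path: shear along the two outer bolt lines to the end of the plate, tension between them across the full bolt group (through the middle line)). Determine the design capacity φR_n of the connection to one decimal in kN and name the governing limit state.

Bolt shear: A_b = π(16)²/4 = 201.06 mm². φR_n = 0.75 × 579 × 201.06 × 15 × 1 = 1309.7 kN.
Bearing (8 mm plate, F_u = 450 MPa): end bolts L_c = 33 − 18/2 = 24, R_n = min(1.2×24×8×450, 2.4×16×8×450) = 103.68 kN/bolt; interior L_c = 45 − 18 = 27, R_n = 116.64 kN/bolt. φR_n = 0.75 × (3×103.68 + 12×116.64) = 1283.0 kN.
Tension rupture (net): A_n = (183 − 3×20)×8 = 984 mm² (U = 1.0, A_e = A_n). φR_n = 0.75 × 450 × 984 = 332.1 kN.
Block shear: shear path 2×[33+4×45] = 2×213 mm, A_gv = 3408, A_nv = 2×(213 − 4.5×20)×8 = 1968 mm²; tension across gage: (110 − 2×20)×8 = 560 mm². R_n = min(0.6×450×1968, 0.6×300×3408) + 1.0×450×560 = min(531.36, 613.44) + 252 = 783.36 kN. φR_n = 0.75 × 783.36 = 587.5 kN.
Governing: min(1309.7, 1283.0, 332.1, 587.5) = 332.1 kN → net-section rupture.

332.1 kN (net-section rupture governs)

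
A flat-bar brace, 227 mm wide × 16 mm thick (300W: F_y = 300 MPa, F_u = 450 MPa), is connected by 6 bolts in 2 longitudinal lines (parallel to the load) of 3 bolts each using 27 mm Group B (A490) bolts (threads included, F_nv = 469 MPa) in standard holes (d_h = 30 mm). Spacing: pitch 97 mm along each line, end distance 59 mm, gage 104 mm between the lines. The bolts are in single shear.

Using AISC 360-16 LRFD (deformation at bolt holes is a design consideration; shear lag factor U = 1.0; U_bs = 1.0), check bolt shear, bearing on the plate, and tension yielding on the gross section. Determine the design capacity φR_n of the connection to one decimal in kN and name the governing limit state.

Bolt shear: A_b = π(27)²/4 = 572.56 mm². φR_n = 0.75 × 469 × 572.56 × 6 × 1 = 1208.4 kN.
Bearing (16 mm plate, F_u = 450 MPa): end bolts L_c = 59 − 30/2 = 44, R_n = min(1.2×44×16×450, 2.4×27×16×450) = 380.16 kN/bolt; interior L_c = 97 − 30 = 67, R_n = 466.56 kN/bolt. φR_n = 0.75 × (2×380.16 + 4×466.56) = 1969.9 kN.
Tension yield (gross): A_g = 227×16 = 3632 mm². φR_n = 0.90 × 300 × 3632 = 980.6 kN.
Governing: min(1208.4, 1969.9, 980.6) = 980.6 kN → gross-section yield.

980.6 kN (gross-section yield governs)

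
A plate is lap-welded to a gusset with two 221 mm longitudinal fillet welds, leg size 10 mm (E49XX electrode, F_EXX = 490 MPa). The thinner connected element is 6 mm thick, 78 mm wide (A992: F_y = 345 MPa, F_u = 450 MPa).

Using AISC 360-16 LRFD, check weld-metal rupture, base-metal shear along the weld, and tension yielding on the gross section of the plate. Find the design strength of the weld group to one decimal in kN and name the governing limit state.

Weld metal: throat = 0.707×10 = 7.07 mm, L = 2×221 = 442 mm. φR_n = 0.75 × 0.6 × 490 × 7.07 × 442 = 689.0 kN.
Base metal shear (6 mm plate): yield φR_n = 1.0×0.6×345×6×442 = 549.0 kN; rupture φR_n = 0.75×0.6×450×6×442 = 537.0 kN; take 537.0 kN (rupture).
Tension yield (gross): A_g = 78×6 = 468 mm². φR_n = 0.90 × 345 × 468 = 145.3 kN.
Governing: min(689.0, 537.0, 145.3) = 145.3 kN → gross-section yield.

145.3 kN (gross-section yield governs)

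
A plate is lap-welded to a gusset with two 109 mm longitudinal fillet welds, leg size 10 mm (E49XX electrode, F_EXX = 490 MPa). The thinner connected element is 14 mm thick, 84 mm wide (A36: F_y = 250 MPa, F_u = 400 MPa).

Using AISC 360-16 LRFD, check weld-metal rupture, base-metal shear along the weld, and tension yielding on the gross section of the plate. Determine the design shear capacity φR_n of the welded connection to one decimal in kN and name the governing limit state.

Weld metal: throat = 0.707×10 = 7.07 mm, L = 2×109 = 218 mm. φR_n = 0.75 × 0.6 × 490 × 7.07 × 218 = 339.8 kN.
Base metal shear (14 mm plate): yield φR_n = 1.0×0.6×250×14×218 = 457.8 kN; rupture φR_n = 0.75×0.6×400×14×218 = 549.4 kN; take 457.8 kN (yield).
Tension yield (gross): A_g = 84×14 = 1176 mm². φR_n = 0.90 × 250 × 1176 = 264.6 kN.
Governing: min(339.8, 457.8, 264.6) = 264.6 kN → gross-section yield.

264.6 kN (gross-section yield governs)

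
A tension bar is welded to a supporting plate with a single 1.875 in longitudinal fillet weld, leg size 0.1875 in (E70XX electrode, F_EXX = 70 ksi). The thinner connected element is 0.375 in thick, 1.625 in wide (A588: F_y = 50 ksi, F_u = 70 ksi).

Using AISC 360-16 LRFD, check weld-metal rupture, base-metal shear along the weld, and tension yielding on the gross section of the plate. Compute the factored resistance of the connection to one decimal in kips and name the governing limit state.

Weld metal: throat = 0.707×0.1875 = 0.13256 in, L = 1.875 in. φR_n = 0.75 × 0.6 × 70 × 0.13256 × 1.875 = 7.8 kips.
Base metal shear (0.375 in plate): yield φR_n = 1.0×0.6×50×0.375×1.875 = 21.1 kips; rupture φR_n = 0.75×0.6×70×0.375×1.875 = 22.1 kips; take 21.1 kips (yield).
Tension yield (gross): A_g = 1.625×0.375 = 0.60938 in². φR_n = 0.90 × 50 × 0.60938 = 27.4 kips.
Governing: min(7.8, 21.1, 27.4) = 7.8 kips → weld metal.

7.8 kips (weld metal governs)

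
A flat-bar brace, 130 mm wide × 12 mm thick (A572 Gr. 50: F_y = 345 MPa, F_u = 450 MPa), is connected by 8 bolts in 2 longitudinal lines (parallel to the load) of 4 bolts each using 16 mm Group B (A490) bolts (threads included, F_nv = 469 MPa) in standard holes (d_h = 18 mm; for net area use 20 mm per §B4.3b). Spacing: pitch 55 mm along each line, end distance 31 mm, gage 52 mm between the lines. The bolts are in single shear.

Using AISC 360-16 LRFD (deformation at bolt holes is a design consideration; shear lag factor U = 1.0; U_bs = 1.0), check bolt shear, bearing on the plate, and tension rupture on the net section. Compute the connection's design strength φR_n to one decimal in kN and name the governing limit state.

Bolt shear: A_b = π(16)²/4 = 201.06 mm². φR_n = 0.75 × 469 × 201.06 × 8 × 1 = 565.8 kN.
Bearing (12 mm plate, F_u = 450 MPa): end bolts L_c = 31 − 18/2 = 22, R_n = min(1.2×22×12×450, 2.4×16×12×450) = 142.56 kN/bolt; interior L_c = 55 − 18 = 37, R_n = 207.36 kN/bolt. φR_n = 0.75 × (2×142.56 + 6×207.36) = 1147.0 kN.
Tension rupture (net): A_n = (130 − 2×20)×12 = 1080 mm² (U = 1.0, A_e = A_n). φR_n = 0.75 × 450 × 1080 = 364.5 kN.
Governing: min(565.8, 1147.0, 364.5) = 364.5 kN → net-section rupture.

364.5 kN (net-section rupture governs)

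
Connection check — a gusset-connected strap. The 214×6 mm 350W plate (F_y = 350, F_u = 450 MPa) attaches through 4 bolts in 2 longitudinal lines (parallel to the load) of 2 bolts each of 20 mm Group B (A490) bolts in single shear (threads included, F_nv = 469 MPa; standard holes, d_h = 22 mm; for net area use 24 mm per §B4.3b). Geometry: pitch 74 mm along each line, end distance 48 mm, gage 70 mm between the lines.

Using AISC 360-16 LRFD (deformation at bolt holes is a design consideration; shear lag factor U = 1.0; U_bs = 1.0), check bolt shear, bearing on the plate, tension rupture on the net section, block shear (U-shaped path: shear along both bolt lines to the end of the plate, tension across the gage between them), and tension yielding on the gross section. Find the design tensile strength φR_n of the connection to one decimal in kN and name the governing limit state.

Bolt shear: A_b = π(20)²/4 = 314.16 mm². φR_n = 0.75 × 469 × 314.16 × 4 × 1 = 442.0 kN.
Bearing (6 mm plate, F_u = 450 MPa): end bolts L_c = 48 − 22/2 = 37, R_n = min(1.2×37×6×450, 2.4×20×6×450) = 119.88 kN/bolt; interior L_c = 74 − 22 = 52, R_n = 129.6 kN/bolt. φR_n = 0.75 × (2×119.88 + 2×129.6) = 374.2 kN.
Tension rupture (net): A_n = (214 − 2×24)×6 = 996 mm² (U = 1.0, A_e = A_n). φR_n = 0.75 × 450 × 996 = 336.2 kN.
Block shear: shear path 2×[48+1×74] = 2×122 mm, A_gv = 1464, A_nv = 2×(122 − 1.5×24)×6 = 1032 mm²; tension across gage: (70 − 1×24)×6 = 276 mm². R_n = min(0.6×450×1032, 0.6×350×1464) + 1.0×450×276 = min(278.64, 307.44) + 124.2 = 402.84 kN. φR_n = 0.75 × 402.84 = 302.1 kN.
Tension yield (gross): A_g = 214×6 = 1284 mm². φR_n = 0.90 × 350 × 1284 = 404.5 kN.
Governing: min(442.0, 374.2, 336.2, 302.1, 404.5) = 302.1 kN → block shear.

302.1 kN (block shear governs)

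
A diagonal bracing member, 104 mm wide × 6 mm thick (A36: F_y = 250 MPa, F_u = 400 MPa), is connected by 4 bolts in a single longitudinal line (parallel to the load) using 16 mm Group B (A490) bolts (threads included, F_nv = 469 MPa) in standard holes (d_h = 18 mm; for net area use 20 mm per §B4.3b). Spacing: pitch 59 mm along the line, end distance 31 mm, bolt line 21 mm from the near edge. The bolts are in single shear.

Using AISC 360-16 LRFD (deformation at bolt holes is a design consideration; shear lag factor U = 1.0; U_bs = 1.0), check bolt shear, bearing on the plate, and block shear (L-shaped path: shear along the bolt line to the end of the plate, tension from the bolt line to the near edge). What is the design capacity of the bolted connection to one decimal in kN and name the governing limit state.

160.2 kN (block shear governs)

Bolt shear: A_b = π(16)²/4 = 201.06 mm². φR_n = 0.75 × 469 × 201.06 × 4 × 1 = 282.9 kN.
Bearing (6 mm plate, F_u = 400 MPa): end bolts L_c = 31 − 18/2 = 22, R_n = min(1.2×22×6×400, 2.4×16×6×400) = 63.36 kN/bolt; interior L_c = 59 − 18 = 41, R_n = 92.16 kN/bolt. φR_n = 0.75 × (1×63.36 + 3×92.16) = 254.9 kN.
Block shear: shear path 1×[31+3×59] = 1×208 mm, A_gv = 1248, A_nv = 1×(208 − 3.5×20)×6 = 828 mm²; tension to near edge: (21 − 0.5×20)×6 = 66 mm². R_n = min(0.6×400×828, 0.6×250×1248) + 1.0×400×66 = min(198.72, 187.2) + 26.4 = 213.6 kN. φR_n = 0.75 × 213.6 = 160.2 kN.
Governing: min(282.9, 254.9, 160.2) = 160.2 kN → block shear.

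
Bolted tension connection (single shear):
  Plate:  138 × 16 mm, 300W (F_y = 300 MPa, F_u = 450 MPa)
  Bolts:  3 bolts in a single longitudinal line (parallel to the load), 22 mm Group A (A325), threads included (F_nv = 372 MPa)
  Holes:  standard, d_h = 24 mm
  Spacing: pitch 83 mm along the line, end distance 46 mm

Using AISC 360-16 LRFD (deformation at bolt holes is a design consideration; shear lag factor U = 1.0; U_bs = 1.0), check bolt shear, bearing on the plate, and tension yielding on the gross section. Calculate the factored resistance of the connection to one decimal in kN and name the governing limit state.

318.2 kN (bolt shear governs)

Bolt shear: A_b = π(22)²/4 = 380.13 mm². φR_n = 0.75 × 372 × 380.13 × 3 × 1 = 318.2 kN.
Bearing (16 mm plate, F_u = 450 MPa): end bolts L_c = 46 − 24/2 = 34, R_n = min(1.2×34×16×450, 2.4×22×16×450) = 293.76 kN/bolt; interior L_c = 83 − 24 = 59, R_n = 380.16 kN/bolt. φR_n = 0.75 × (1×293.76 + 2×380.16) = 790.6 kN.
Tension yield (gross): A_g = 138×16 = 2208 mm². φR_n = 0.90 × 300 × 2208 = 596.2 kN.
Governing: min(318.2, 790.6, 596.2) = 318.2 kN → bolt shear.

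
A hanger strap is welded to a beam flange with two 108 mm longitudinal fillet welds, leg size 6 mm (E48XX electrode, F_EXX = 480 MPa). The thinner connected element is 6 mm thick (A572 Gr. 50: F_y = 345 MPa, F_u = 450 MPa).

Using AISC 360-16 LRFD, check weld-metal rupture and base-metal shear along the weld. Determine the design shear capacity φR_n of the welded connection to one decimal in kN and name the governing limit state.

197.9 kN (weld metal governs)

Weld metal: throat = 0.707×6 = 4.242 mm, L = 2×108 = 216 mm. φR_n = 0.75 × 0.6 × 480 × 4.242 × 216 = 197.9 kN.
Base metal shear (6 mm plate): yield φR_n = 1.0×0.6×345×6×216 = 268.3 kN; rupture φR_n = 0.75×0.6×450×6×216 = 262.4 kN; take 262.4 kN (rupture).
Governing: min(197.9, 262.4) = 197.9 kN → weld metal.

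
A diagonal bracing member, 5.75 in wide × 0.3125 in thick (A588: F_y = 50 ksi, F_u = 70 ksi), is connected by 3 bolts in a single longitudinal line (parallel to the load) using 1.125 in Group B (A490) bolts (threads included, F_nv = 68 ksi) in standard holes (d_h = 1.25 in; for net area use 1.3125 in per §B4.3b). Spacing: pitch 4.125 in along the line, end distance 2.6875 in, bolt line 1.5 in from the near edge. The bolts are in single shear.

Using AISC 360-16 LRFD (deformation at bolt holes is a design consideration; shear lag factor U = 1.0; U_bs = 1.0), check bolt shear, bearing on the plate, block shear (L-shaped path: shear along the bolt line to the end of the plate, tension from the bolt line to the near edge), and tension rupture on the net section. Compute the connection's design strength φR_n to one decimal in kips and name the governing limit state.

Bolt shear: A_b = π(1.125)²/4 = 0.99402 in². φR_n = 0.75 × 68 × 0.99402 × 3 × 1 = 152.1 kips.
Bearing (0.3125 in plate, F_u = 70 ksi): end bolts L_c = 2.6875 − 1.25/2 = 2.0625, R_n = min(1.2×2.0625×0.3125×70, 2.4×1.125×0.3125×70) = 54.141 kips/bolt; interior L_c = 4.125 − 1.25 = 2.875, R_n = 59.063 kips/bolt. φR_n = 0.75 × (1×54.141 + 2×59.063) = 129.2 kips.
Block shear: shear path 1×[2.6875+2×4.125] = 1×10.9375 in, A_gv = 3.418, A_nv = 1×(10.9375 − 2.5×1.3125)×0.3125 = 2.3926 in²; tension to near edge: (1.5 − 0.5×1.3125)×0.3125 = 0.26367 in². R_n = min(0.6×70×2.3926, 0.6×50×3.418) + 1.0×70×0.26367 = min(100.49, 102.54) + 18.457 = 118.95 kips. φR_n = 0.75 × 118.95 = 89.2 kips.
Tension rupture (net): A_n = (5.75 − 1×1.3125)×0.3125 = 1.3867 in² (U = 1.0, A_e = A_n). φR_n = 0.75 × 70 × 1.3867 = 72.8 kips.
Governing: min(152.1, 129.2, 89.2, 72.8) = 72.8 kips → net-section rupture.

72.8 kips (net-section rupture governs)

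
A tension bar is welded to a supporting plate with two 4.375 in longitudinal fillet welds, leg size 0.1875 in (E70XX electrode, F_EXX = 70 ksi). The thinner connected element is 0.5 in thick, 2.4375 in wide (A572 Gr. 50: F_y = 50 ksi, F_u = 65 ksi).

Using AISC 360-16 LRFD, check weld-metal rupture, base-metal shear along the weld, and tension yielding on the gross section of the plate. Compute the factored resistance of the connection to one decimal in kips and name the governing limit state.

36.5 kips (weld metal governs)

Weld metal: throat = 0.707×0.1875 = 0.13256 in, L = 2×4.375 = 8.75 in. φR_n = 0.75 × 0.6 × 70 × 0.13256 × 8.75 = 36.5 kips.
Base metal shear (0.5 in plate): yield φR_n = 1.0×0.6×50×0.5×8.75 = 131.3 kips; rupture φR_n = 0.75×0.6×65×0.5×8.75 = 128.0 kips; take 128.0 kips (rupture).
Tension yield (gross): A_g = 2.4375×0.5 = 1.2188 in². φR_n = 0.90 × 50 × 1.2188 = 54.8 kips.
Governing: min(36.5, 128.0, 54.8) = 36.5 kips → weld metal.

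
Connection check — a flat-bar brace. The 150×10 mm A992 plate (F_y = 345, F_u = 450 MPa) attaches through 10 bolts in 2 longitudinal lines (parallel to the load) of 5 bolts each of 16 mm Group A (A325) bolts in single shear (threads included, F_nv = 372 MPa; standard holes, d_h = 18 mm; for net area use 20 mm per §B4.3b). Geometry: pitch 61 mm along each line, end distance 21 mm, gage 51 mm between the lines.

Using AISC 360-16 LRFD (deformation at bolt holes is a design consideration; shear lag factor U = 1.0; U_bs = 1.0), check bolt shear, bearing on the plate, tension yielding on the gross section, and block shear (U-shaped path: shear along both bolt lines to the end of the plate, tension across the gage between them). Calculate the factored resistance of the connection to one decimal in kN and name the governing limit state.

Bolt shear: A_b = π(16)²/4 = 201.06 mm². φR_n = 0.75 × 372 × 201.06 × 10 × 1 = 561.0 kN.
Bearing (10 mm plate, F_u = 450 MPa): end bolts L_c = 21 − 18/2 = 12, R_n = min(1.2×12×10×450, 2.4×16×10×450) = 64.8 kN/bolt; interior L_c = 61 − 18 = 43, R_n = 172.8 kN/bolt. φR_n = 0.75 × (2×64.8 + 8×172.8) = 1134.0 kN.
Tension yield (gross): A_g = 150×10 = 1500 mm². φR_n = 0.90 × 345 × 1500 = 465.8 kN.
Block shear: shear path 2×[21+4×61] = 2×265 mm, A_gv = 5300, A_nv = 2×(265 − 4.5×20)×10 = 3500 mm²; tension across gage: (51 − 1×20)×10 = 310 mm². R_n = min(0.6×450×3500, 0.6×345×5300) + 1.0×450×310 = min(945, 1097.1) + 139.5 = 1084.5 kN. φR_n = 0.75 × 1084.5 = 813.4 kN.
Governing: min(561.0, 1134.0, 465.8, 813.4) = 465.8 kN → gross-section yield.

465.8 kN (gross-section yield governs)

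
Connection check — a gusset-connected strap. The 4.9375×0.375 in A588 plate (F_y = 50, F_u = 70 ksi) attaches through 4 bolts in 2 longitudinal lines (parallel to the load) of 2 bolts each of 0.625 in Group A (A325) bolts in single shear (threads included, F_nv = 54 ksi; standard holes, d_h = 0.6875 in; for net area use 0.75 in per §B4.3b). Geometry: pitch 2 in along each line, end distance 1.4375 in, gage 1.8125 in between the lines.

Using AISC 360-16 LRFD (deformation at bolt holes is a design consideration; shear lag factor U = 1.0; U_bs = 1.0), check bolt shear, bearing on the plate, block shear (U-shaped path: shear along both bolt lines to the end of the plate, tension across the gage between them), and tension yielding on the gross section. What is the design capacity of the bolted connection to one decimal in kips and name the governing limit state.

49.7 kips (bolt shear governs)

Bolt shear: A_b = π(0.625)²/4 = 0.3068 in². φR_n = 0.75 × 54 × 0.3068 × 4 × 1 = 49.7 kips.
Bearing (0.375 in plate, F_u = 70 ksi): end bolts L_c = 1.4375 − 0.6875/2 = 1.09375, R_n = min(1.2×1.09375×0.375×70, 2.4×0.625×0.375×70) = 34.453 kips/bolt; interior L_c = 2 − 0.6875 = 1.3125, R_n = 39.375 kips/bolt. φR_n = 0.75 × (2×34.453 + 2×39.375) = 110.7 kips.
Block shear: shear path 2×[1.4375+1×2] = 2×3.4375 in, A_gv = 2.5781, A_nv = 2×(3.4375 − 1.5×0.75)×0.375 = 1.7344 in²; tension across gage: (1.8125 − 1×0.75)×0.375 = 0.39844 in². R_n = min(0.6×70×1.7344, 0.6×50×2.5781) + 1.0×70×0.39844 = min(72.845, 77.343) + 27.891 = 100.74 kips. φR_n = 0.75 × 100.74 = 75.6 kips.
Tension yield (gross): A_g = 4.9375×0.375 = 1.8516 in². φR_n = 0.90 × 50 × 1.8516 = 83.3 kips.
Governing: min(49.7, 110.7, 75.6, 83.3) = 49.7 kips → bolt shear.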